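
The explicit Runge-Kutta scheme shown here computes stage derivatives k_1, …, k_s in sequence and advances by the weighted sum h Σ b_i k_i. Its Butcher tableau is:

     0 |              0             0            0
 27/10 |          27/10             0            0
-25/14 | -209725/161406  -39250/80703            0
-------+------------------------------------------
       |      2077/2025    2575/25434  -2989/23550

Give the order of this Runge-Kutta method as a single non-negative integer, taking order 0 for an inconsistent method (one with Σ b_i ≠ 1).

3

b = (2077/2025, 2575/25434, -2989/23550)
c = (0, 27/10, -25/14)
Ac = (0, 0, -3925/2989)
Σ b_i: 2077/2025·1 + 2575/25434·1 + (-2989/23550)·1 = 1 ✓
b·c: 2575/25434·27/10 + (-2989/23550)·(-25/14) = 1/2 ✓
b·c²: 2575/25434·729/100 + (-2989/23550)·625/196 = 1/3 ✓
b·Ac: (-2989/23550)·(-3925/2989) = 1/6 ✓; 3 stages ⇒ order 3.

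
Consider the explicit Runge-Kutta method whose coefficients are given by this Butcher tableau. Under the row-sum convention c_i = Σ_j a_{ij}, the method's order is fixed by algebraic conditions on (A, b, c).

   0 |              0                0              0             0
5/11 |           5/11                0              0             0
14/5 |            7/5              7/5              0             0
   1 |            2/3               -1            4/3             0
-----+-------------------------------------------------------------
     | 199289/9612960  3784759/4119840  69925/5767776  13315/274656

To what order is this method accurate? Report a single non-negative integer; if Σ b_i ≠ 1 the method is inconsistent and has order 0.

3

b = (199289/9612960, 3784759/4119840, 69925/5767776, 13315/274656)
c = (0, 5/11, 14/5, 1)
Ac = (0, 0, 7/11, 541/165)
Σ b_i: 199289/9612960·1 + 3784759/4119840·1 + 69925/5767776·1 + 13315/274656·1 = 1 ✓
b·c: 3784759/4119840·5/11 + 69925/5767776·14/5 + 13315/274656·1 = 1/2 ✓
b·c²: 3784759/4119840·25/121 + 69925/5767776·196/25 + 13315/274656·1 = 1/3 ✓
b·Ac: 69925/5767776·7/11 + 13315/274656·541/165 = 1/6 ✓
b·c³: 3784759/4119840·125/1331 + 69925/5767776·2744/125 + 13315/274656·1 = 3027919/7553040 ≠ 1/4 ⇒ order 3.
b·(c∘Ac): 69925/5767776·98/55 + 13315/274656·541/165 = 545491/3021216 ≠ 1/8
b·Ac²: 69925/5767776·35/121 + 13315/274656·92989/9075 = 314871/629420 ≠ 1/12
b·A²c: 13315/274656·28/33 = 93205/2265912 ≠ 1/24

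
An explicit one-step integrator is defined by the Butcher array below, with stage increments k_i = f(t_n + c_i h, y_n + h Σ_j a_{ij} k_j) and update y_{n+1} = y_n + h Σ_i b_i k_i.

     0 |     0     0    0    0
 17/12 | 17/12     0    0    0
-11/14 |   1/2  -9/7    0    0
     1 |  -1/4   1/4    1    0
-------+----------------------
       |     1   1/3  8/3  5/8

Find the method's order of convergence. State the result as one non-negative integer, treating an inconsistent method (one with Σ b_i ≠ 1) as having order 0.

b = (1, 1/3, 8/3, 5/8)
c = (0, 17/12, -11/14, 1)
Ac = (0, 0, -51/28, -145/336)
Σ b_i: 1·1 + 1/3·1 + 8/3·1 + 5/8·1 = 37/8 ≠ 1 ⇒ order 0.

0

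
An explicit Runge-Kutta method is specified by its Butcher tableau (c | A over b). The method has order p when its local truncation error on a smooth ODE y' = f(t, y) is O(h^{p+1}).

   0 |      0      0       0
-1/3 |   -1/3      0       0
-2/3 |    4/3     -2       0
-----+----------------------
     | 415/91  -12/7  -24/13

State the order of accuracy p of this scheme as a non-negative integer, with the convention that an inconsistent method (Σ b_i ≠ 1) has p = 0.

1

b = (415/91, -12/7, -24/13)
c = (0, -1/3, -2/3)
Ac = (0, 0, 2/3)
Σ b_i: 415/91·1 + (-12/7)·1 + (-24/13)·1 = 1 ✓
b·c: (-12/7)·(-1/3) + (-24/13)·(-2/3) = 164/91 ≠ 1/2 ⇒ order 1.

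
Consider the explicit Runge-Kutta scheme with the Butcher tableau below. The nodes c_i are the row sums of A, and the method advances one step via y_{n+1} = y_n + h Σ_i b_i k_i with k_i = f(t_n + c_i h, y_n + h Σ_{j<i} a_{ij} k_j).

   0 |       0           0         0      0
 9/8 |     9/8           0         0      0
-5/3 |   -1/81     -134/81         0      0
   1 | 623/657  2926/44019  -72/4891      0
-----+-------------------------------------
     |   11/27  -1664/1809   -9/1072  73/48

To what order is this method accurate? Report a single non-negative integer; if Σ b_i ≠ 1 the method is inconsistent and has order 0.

b = (11/27, -1664/1809, -9/1072, 73/48)
c = (0, 9/8, -5/3, 1)
Ac = (0, 0, -67/36, 29/292)
Σ b_i: 11/27·1 + (-1664/1809)·1 + (-9/1072)·1 + 73/48·1 = 1 ✓
b·c: (-1664/1809)·9/8 + (-9/1072)·(-5/3) + 73/48·1 = 1/2 ✓
b·c²: (-1664/1809)·81/64 + (-9/1072)·25/9 + 73/48·1 = 1/3 ✓
b·Ac: (-9/1072)·(-67/36) + 73/48·29/292 = 1/6 ✓
b·c³: (-1664/1809)·729/512 + (-9/1072)·(-125/27) + 73/48·1 = 1/4 ✓
b·(c∘Ac): (-9/1072)·335/108 + 73/48·29/292 = 1/8 ✓
b·Ac²: (-9/1072)·(-67/32) + 73/48·101/2336 = 1/12 ✓
b·A²c: 73/48·2/73 = 1/24 ✓; 4 stages ⇒ order 4.

4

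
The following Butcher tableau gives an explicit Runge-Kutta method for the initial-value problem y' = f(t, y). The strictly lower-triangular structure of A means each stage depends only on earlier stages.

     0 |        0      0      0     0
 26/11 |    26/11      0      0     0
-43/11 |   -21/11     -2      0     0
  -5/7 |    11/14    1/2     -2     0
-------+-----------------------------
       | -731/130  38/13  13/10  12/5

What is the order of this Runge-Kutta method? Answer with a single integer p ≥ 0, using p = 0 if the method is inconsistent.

1

b = (-731/130, 38/13, 13/10, 12/5)
c = (0, 26/11, -43/11, -5/7)
Ac = (0, 0, -52/11, 9)
Σ b_i: (-731/130)·1 + 38/13·1 + 13/10·1 + 12/5·1 = 1 ✓
b·c: 38/13·26/11 + 13/10·(-43/11) + 12/5·(-5/7) = 87/770 ≠ 1/2 ⇒ order 1.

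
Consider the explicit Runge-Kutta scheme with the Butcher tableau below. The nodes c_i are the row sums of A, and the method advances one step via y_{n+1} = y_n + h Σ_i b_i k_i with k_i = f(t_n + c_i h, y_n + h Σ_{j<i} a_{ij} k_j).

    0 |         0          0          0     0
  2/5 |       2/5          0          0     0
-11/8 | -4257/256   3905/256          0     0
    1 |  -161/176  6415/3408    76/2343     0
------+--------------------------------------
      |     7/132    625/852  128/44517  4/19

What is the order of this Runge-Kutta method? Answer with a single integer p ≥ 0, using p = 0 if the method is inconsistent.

4

b = (7/132, 625/852, 128/44517, 4/19)
c = (0, 2/5, -11/8, 1)
Ac = (0, 0, 781/128, 17/24)
Σ b_i: 7/132·1 + 625/852·1 + 128/44517·1 + 4/19·1 = 1 ✓
b·c: 625/852·2/5 + 128/44517·(-11/8) + 4/19·1 = 1/2 ✓
b·c²: 625/852·4/25 + 128/44517·121/64 + 4/19·1 = 1/3 ✓
b·Ac: 128/44517·781/128 + 4/19·17/24 = 1/6 ✓
b·c³: 625/852·8/125 + 128/44517·(-1331/512) + 4/19·1 = 1/4 ✓
b·(c∘Ac): 128/44517·(-8591/1024) + 4/19·17/24 = 1/8 ✓
b·Ac²: 128/44517·781/320 + 4/19·29/80 = 1/12 ✓
b·A²c: 4/19·19/96 = 1/24 ✓; 4 stages ⇒ order 4.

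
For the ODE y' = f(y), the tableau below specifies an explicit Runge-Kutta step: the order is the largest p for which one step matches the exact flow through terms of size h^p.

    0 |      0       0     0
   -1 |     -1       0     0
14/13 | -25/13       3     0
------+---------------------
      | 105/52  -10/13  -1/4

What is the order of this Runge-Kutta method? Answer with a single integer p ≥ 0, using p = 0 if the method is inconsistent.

2

b = (105/52, -10/13, -1/4)
c = (0, -1, 14/13)
Ac = (0, 0, -3)
Σ b_i: 105/52·1 + (-10/13)·1 + (-1/4)·1 = 1 ✓
b·c: (-10/13)·(-1) + (-1/4)·14/13 = 1/2 ✓
b·c²: (-10/13)·1 + (-1/4)·196/169 = -179/169 ≠ 1/3 ⇒ order 2.
b·Ac: (-1/4)·(-3) = 3/4 ≠ 1/6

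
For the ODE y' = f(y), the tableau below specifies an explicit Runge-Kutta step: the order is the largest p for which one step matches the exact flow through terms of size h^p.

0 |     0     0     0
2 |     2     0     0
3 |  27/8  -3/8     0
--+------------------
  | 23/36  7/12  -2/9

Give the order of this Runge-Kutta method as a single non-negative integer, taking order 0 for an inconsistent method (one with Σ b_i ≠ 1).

b = (23/36, 7/12, -2/9)
c = (0, 2, 3)
Ac = (0, 0, -3/4)
Σ b_i: 23/36·1 + 7/12·1 + (-2/9)·1 = 1 ✓
b·c: 7/12·2 + (-2/9)·3 = 1/2 ✓
b·c²: 7/12·4 + (-2/9)·9 = 1/3 ✓
b·Ac: (-2/9)·(-3/4) = 1/6 ✓; 3 stages ⇒ order 3.

3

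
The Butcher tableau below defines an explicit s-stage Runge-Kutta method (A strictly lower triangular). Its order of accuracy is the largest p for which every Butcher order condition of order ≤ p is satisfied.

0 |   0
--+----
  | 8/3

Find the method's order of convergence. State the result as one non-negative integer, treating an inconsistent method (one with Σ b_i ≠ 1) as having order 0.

b = (8/3)
c = (0)
Σ b_i: 8/3·1 = 8/3 ≠ 1 ⇒ order 0.

0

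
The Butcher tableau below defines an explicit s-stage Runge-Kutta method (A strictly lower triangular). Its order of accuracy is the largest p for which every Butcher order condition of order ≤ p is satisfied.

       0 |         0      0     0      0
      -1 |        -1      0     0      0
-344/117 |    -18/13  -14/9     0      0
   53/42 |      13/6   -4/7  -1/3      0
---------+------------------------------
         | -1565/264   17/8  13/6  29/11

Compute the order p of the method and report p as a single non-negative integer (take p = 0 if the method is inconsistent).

b = (-1565/264, 17/8, 13/6, 29/11)
c = (0, -1, -344/117, 53/42)
Ac = (0, 0, 14/9, 3812/2457)
Σ b_i: (-1565/264)·1 + 17/8·1 + 13/6·1 + 29/11·1 = 1 ✓
b·c: 17/8·(-1) + 13/6·(-344/117) + 29/11·53/42 = -85963/16632 ≠ 1/2 ⇒ order 1.

1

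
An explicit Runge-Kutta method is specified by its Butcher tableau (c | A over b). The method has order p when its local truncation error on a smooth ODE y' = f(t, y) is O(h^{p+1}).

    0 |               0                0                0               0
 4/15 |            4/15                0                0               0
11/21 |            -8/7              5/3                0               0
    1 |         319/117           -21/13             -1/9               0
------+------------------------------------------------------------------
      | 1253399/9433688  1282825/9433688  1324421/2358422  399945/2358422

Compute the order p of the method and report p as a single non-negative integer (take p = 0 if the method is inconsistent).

b = (1253399/9433688, 1282825/9433688, 1324421/2358422, 399945/2358422)
c = (0, 4/15, 11/21, 1)
Ac = (0, 0, 4/9, -6007/12285)
Σ b_i: 1253399/9433688·1 + 1282825/9433688·1 + 1324421/2358422·1 + 399945/2358422·1 = 1 ✓
b·c: 1282825/9433688·4/15 + 1324421/2358422·11/21 + 399945/2358422·1 = 1/2 ✓
b·c²: 1282825/9433688·16/225 + 1324421/2358422·121/441 + 399945/2358422·1 = 1/3 ✓
b·Ac: 1324421/2358422·4/9 + 399945/2358422·(-6007/12285) = 1/6 ✓
b·c³: 1282825/9433688·64/3375 + 1324421/2358422·1331/9261 + 399945/2358422·1 = 8538986/33768315 ≠ 1/4 ⇒ order 3.
b·(c∘Ac): 1324421/2358422·44/189 + 399945/2358422·(-6007/12285) = 3044779/63677394 ≠ 1/8
b·Ac²: 1324421/2358422·16/135 + 399945/2358422·(-187501/1289925) = 2830223/67536630 ≠ 1/12
b·A²c: 399945/2358422·(-4/81) = -266630/31838697 ≠ 1/24

3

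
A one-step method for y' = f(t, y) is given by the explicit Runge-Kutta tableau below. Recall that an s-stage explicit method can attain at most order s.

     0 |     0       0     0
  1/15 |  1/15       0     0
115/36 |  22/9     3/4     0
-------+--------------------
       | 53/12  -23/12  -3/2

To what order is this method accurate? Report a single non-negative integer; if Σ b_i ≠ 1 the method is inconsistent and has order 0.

b = (53/12, -23/12, -3/2)
c = (0, 1/15, 115/36)
Ac = (0, 0, 1/20)
Σ b_i: 53/12·1 + (-23/12)·1 + (-3/2)·1 = 1 ✓
b·c: (-23/12)·1/15 + (-3/2)·115/36 = -1771/360 ≠ 1/2 ⇒ order 1.

1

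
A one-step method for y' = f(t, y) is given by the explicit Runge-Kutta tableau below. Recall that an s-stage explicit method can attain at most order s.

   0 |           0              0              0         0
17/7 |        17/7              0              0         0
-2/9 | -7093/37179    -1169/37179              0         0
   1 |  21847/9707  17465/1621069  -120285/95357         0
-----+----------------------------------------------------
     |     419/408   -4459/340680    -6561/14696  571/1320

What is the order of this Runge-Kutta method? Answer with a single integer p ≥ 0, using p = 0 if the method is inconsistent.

b = (419/408, -4459/340680, -6561/14696, 571/1320)
c = (0, 17/7, -2/9, 1)
Ac = (0, 0, -167/2187, 175/571)
Σ b_i: 419/408·1 + (-4459/340680)·1 + (-6561/14696)·1 + 571/1320·1 = 1 ✓
b·c: (-4459/340680)·17/7 + (-6561/14696)·(-2/9) + 571/1320·1 = 1/2 ✓
b·c²: (-4459/340680)·289/49 + (-6561/14696)·4/81 + 571/1320·1 = 1/3 ✓
b·Ac: (-6561/14696)·(-167/2187) + 571/1320·175/571 = 1/6 ✓
b·c³: (-4459/340680)·4913/343 + (-6561/14696)·(-8/729) + 571/1320·1 = 1/4 ✓
b·(c∘Ac): (-6561/14696)·334/19683 + 571/1320·175/571 = 1/8 ✓
b·Ac²: (-6561/14696)·(-2839/15309) + 571/1320·5/3997 = 1/12 ✓
b·A²c: 571/1320·55/571 = 1/24 ✓; 4 stages ⇒ order 4.

4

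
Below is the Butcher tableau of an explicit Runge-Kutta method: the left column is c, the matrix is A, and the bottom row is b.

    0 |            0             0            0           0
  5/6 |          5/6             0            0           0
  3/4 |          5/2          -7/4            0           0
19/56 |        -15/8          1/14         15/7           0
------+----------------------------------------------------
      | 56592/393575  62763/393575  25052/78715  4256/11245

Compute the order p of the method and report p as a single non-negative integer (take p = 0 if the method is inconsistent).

b = (56592/393575, 62763/393575, 25052/78715, 4256/11245)
c = (0, 5/6, 3/4, 19/56)
Ac = (0, 0, -35/24, 5/3)
Σ b_i: 56592/393575·1 + 62763/393575·1 + 25052/78715·1 + 4256/11245·1 = 1 ✓
b·c: 62763/393575·5/6 + 25052/78715·3/4 + 4256/11245·19/56 = 1/2 ✓
b·c²: 62763/393575·25/36 + 25052/78715·9/16 + 4256/11245·361/3136 = 1/3 ✓
b·Ac: 25052/78715·(-35/24) + 4256/11245·5/3 = 1/6 ✓
b·c³: 62763/393575·125/216 + 25052/78715·27/64 + 4256/11245·6859/175616 = 9574301/39672360 ≠ 1/4 ⇒ order 3.
b·(c∘Ac): 25052/78715·(-35/32) + 4256/11245·95/168 = -7237/53976 ≠ 1/8
b·Ac²: 25052/78715·(-175/144) + 4256/11245·1265/1008 = 7141/80964 ≠ 1/12
b·A²c: 4256/11245·(-25/8) = -2660/2249 ≠ 1/24

3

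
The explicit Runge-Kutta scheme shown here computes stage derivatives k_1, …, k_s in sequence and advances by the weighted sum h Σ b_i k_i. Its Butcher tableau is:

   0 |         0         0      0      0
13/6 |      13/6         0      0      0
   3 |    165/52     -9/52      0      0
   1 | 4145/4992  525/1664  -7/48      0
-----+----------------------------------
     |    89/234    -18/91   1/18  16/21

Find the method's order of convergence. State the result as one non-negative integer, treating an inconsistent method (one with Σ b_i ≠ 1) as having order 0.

4

b = (89/234, -18/91, 1/18, 16/21)
c = (0, 13/6, 3, 1)
Ac = (0, 0, -3/8, 63/256)
Σ b_i: 89/234·1 + (-18/91)·1 + 1/18·1 + 16/21·1 = 1 ✓
b·c: (-18/91)·13/6 + 1/18·3 + 16/21·1 = 1/2 ✓
b·c²: (-18/91)·169/36 + 1/18·9 + 16/21·1 = 1/3 ✓
b·Ac: 1/18·(-3/8) + 16/21·63/256 = 1/6 ✓
b·c³: (-18/91)·2197/216 + 1/18·27 + 16/21·1 = 1/4 ✓
b·(c∘Ac): 1/18·(-9/8) + 16/21·63/256 = 1/8 ✓
b·Ac²: 1/18·(-13/16) + 16/21·259/1536 = 1/12 ✓
b·A²c: 16/21·7/128 = 1/24 ✓; 4 stages ⇒ order 4.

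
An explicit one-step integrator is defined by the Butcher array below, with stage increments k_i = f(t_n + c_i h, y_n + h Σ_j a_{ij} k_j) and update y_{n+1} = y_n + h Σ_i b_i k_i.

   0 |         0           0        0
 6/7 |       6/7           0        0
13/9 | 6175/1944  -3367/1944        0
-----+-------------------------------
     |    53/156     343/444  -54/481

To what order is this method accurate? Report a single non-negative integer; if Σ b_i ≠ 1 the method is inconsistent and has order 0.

3

b = (53/156, 343/444, -54/481)
c = (0, 6/7, 13/9)
Ac = (0, 0, -481/324)
Σ b_i: 53/156·1 + 343/444·1 + (-54/481)·1 = 1 ✓
b·c: 343/444·6/7 + (-54/481)·13/9 = 1/2 ✓
b·c²: 343/444·36/49 + (-54/481)·169/81 = 1/3 ✓
b·Ac: (-54/481)·(-481/324) = 1/6 ✓; 3 stages ⇒ order 3.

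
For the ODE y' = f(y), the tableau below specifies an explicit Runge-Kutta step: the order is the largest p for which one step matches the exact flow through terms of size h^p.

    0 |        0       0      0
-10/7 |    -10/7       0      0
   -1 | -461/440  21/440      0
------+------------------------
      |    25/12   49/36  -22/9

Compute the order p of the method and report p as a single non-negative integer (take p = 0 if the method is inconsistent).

b = (25/12, 49/36, -22/9)
c = (0, -10/7, -1)
Ac = (0, 0, -3/44)
Σ b_i: 25/12·1 + 49/36·1 + (-22/9)·1 = 1 ✓
b·c: 49/36·(-10/7) + (-22/9)·(-1) = 1/2 ✓
b·c²: 49/36·100/49 + (-22/9)·1 = 1/3 ✓
b·Ac: (-22/9)·(-3/44) = 1/6 ✓; 3 stages ⇒ order 3.

3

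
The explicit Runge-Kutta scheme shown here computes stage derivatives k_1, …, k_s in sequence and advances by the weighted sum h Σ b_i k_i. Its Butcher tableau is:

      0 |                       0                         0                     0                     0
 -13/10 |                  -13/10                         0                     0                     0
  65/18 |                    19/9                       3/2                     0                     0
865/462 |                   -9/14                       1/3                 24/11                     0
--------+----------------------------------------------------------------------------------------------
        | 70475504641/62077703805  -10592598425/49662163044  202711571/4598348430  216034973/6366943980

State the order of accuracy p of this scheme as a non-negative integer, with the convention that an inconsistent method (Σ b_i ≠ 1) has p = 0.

b = (70475504641/62077703805, -10592598425/49662163044, 202711571/4598348430, 216034973/6366943980)
c = (0, -13/10, 65/18, 865/462)
Ac = (0, 0, -39/20, 819/110)
Σ b_i: 70475504641/62077703805·1 + (-10592598425/49662163044)·1 + 202711571/4598348430·1 + 216034973/6366943980·1 = 1 ✓
b·c: (-10592598425/49662163044)·(-13/10) + 202711571/4598348430·65/18 + 216034973/6366943980·865/462 = 1/2 ✓
b·c²: (-10592598425/49662163044)·169/100 + 202711571/4598348430·4225/324 + 216034973/6366943980·748225/213444 = 1/3 ✓
b·Ac: 202711571/4598348430·(-39/20) + 216034973/6366943980·819/110 = 1/6 ✓
b·c³: (-10592598425/49662163044)·(-2197/1000) + 202711571/4598348430·274625/5832 + 216034973/6366943980·647214625/98611128 = 219771974549503/79421259206520 ≠ 1/4 ⇒ order 3.
b·(c∘Ac): 202711571/4598348430·(-169/24) + 216034973/6366943980·6747/484 = 690071707/4244629320 ≠ 1/8
b·Ac²: 202711571/4598348430·507/200 + 216034973/6366943980·861731/29700 = 188451005873/171907487460 ≠ 1/12
b·A²c: 216034973/6366943980·(-234/55) = -255314059/1768595550 ≠ 1/24

3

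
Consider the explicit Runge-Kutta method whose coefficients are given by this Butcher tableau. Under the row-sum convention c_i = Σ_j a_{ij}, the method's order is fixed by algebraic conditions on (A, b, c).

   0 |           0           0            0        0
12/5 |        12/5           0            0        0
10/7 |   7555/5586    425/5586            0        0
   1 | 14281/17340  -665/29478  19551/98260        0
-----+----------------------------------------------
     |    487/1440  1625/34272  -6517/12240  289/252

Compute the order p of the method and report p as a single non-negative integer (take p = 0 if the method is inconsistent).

4

b = (487/1440, 1625/34272, -6517/12240, 289/252)
c = (0, 12/5, 10/7, 1)
Ac = (0, 0, 170/931, 133/578)
Σ b_i: 487/1440·1 + 1625/34272·1 + (-6517/12240)·1 + 289/252·1 = 1 ✓
b·c: 1625/34272·12/5 + (-6517/12240)·10/7 + 289/252·1 = 1/2 ✓
b·c²: 1625/34272·144/25 + (-6517/12240)·100/49 + 289/252·1 = 1/3 ✓
b·Ac: (-6517/12240)·170/931 + 289/252·133/578 = 1/6 ✓
b·c³: 1625/34272·1728/125 + (-6517/12240)·1000/343 + 289/252·1 = 1/4 ✓
b·(c∘Ac): (-6517/12240)·1700/6517 + 289/252·133/578 = 1/8 ✓
b·Ac²: (-6517/12240)·408/931 + 289/252·399/1445 = 1/12 ✓
b·A²c: 289/252·21/578 = 1/24 ✓; 4 stages ⇒ order 4.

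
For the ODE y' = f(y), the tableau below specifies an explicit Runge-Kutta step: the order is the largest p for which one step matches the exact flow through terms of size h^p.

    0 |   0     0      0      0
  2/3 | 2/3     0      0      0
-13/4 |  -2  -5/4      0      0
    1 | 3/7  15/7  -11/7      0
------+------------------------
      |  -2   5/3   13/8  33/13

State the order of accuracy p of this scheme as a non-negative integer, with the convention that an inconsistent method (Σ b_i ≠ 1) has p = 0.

0

b = (-2, 5/3, 13/8, 33/13)
c = (0, 2/3, -13/4, 1)
Ac = (0, 0, -5/6, 183/28)
Σ b_i: (-2)·1 + 5/3·1 + 13/8·1 + 33/13·1 = 1195/312 ≠ 1 ⇒ order 0.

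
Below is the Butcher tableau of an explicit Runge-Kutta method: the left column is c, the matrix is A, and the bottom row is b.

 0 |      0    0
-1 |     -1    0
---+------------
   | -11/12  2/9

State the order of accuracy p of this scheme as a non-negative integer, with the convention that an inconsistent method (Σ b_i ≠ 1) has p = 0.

b = (-11/12, 2/9)
c = (0, -1)
Σ b_i: (-11/12)·1 + 2/9·1 = -25/36 ≠ 1 ⇒ order 0.

0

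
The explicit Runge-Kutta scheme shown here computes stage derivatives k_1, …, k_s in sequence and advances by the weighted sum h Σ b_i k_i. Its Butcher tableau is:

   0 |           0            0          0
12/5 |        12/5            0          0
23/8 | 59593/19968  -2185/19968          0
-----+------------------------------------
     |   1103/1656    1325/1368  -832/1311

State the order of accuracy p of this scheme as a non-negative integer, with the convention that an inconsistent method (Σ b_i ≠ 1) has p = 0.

3

b = (1103/1656, 1325/1368, -832/1311)
c = (0, 12/5, 23/8)
Ac = (0, 0, -437/1664)
Σ b_i: 1103/1656·1 + 1325/1368·1 + (-832/1311)·1 = 1 ✓
b·c: 1325/1368·12/5 + (-832/1311)·23/8 = 1/2 ✓
b·c²: 1325/1368·144/25 + (-832/1311)·529/64 = 1/3 ✓
b·Ac: (-832/1311)·(-437/1664) = 1/6 ✓; 3 stages ⇒ order 3.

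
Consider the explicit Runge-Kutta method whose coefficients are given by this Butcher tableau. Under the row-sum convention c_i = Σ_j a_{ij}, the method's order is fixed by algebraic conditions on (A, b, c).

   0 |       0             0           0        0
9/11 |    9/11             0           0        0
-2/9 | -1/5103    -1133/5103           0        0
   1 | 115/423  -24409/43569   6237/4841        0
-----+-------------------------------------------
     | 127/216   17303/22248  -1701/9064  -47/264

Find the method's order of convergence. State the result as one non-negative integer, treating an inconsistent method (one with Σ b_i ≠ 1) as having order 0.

b = (127/216, 17303/22248, -1701/9064, -47/264)
c = (0, 9/11, -2/9, 1)
Ac = (0, 0, -103/567, -35/47)
Σ b_i: 127/216·1 + 17303/22248·1 + (-1701/9064)·1 + (-47/264)·1 = 1 ✓
b·c: 17303/22248·9/11 + (-1701/9064)·(-2/9) + (-47/264)·1 = 1/2 ✓
b·c²: 17303/22248·81/121 + (-1701/9064)·4/81 + (-47/264)·1 = 1/3 ✓
b·Ac: (-1701/9064)·(-103/567) + (-47/264)·(-35/47) = 1/6 ✓
b·c³: 17303/22248·729/1331 + (-1701/9064)·(-8/729) + (-47/264)·1 = 1/4 ✓
b·(c∘Ac): (-1701/9064)·206/5103 + (-47/264)·(-35/47) = 1/8 ✓
b·Ac²: (-1701/9064)·(-103/693) + (-47/264)·(-161/517) = 1/12 ✓
b·A²c: (-47/264)·(-11/47) = 1/24 ✓; 4 stages ⇒ order 4.

4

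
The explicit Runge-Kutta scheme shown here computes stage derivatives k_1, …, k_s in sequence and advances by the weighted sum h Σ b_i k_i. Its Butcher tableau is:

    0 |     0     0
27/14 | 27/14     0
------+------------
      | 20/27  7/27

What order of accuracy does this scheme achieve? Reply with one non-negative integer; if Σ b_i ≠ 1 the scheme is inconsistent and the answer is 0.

2

b = (20/27, 7/27)
c = (0, 27/14)
Σ b_i: 20/27·1 + 7/27·1 = 1 ✓
b·c: 7/27·27/14 = 1/2 ✓; 2 stages ⇒ order 2.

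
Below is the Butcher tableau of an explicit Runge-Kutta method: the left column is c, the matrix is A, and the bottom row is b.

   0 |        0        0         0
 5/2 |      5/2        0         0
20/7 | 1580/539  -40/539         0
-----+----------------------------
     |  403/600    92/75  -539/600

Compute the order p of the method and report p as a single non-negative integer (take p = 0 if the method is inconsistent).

b = (403/600, 92/75, -539/600)
c = (0, 5/2, 20/7)
Ac = (0, 0, -100/539)
Σ b_i: 403/600·1 + 92/75·1 + (-539/600)·1 = 1 ✓
b·c: 92/75·5/2 + (-539/600)·20/7 = 1/2 ✓
b·c²: 92/75·25/4 + (-539/600)·400/49 = 1/3 ✓
b·Ac: (-539/600)·(-100/539) = 1/6 ✓; 3 stages ⇒ order 3.

3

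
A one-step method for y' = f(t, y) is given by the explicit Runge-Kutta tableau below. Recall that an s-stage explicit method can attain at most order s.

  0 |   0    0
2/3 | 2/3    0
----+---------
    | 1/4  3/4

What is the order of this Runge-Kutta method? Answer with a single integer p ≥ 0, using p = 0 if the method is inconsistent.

b = (1/4, 3/4)
c = (0, 2/3)
Σ b_i: 1/4·1 + 3/4·1 = 1 ✓
b·c: 3/4·2/3 = 1/2 ✓; 2 stages ⇒ order 2.

2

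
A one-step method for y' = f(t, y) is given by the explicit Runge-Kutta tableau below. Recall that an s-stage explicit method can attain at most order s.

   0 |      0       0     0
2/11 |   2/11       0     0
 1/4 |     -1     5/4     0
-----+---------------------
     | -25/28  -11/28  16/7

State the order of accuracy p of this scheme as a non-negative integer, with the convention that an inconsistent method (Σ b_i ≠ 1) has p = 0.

2

b = (-25/28, -11/28, 16/7)
c = (0, 2/11, 1/4)
Ac = (0, 0, 5/22)
Σ b_i: (-25/28)·1 + (-11/28)·1 + 16/7·1 = 1 ✓
b·c: (-11/28)·2/11 + 16/7·1/4 = 1/2 ✓
b·c²: (-11/28)·4/121 + 16/7·1/16 = 10/77 ≠ 1/3 ⇒ order 2.
b·Ac: 16/7·5/22 = 40/77 ≠ 1/6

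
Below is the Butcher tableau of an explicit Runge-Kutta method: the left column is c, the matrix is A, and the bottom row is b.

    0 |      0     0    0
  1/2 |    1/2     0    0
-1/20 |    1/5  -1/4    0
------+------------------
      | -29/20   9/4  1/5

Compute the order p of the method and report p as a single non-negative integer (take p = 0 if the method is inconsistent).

b = (-29/20, 9/4, 1/5)
c = (0, 1/2, -1/20)
Ac = (0, 0, -1/8)
Σ b_i: (-29/20)·1 + 9/4·1 + 1/5·1 = 1 ✓
b·c: 9/4·1/2 + 1/5·(-1/20) = 223/200 ≠ 1/2 ⇒ order 1.

1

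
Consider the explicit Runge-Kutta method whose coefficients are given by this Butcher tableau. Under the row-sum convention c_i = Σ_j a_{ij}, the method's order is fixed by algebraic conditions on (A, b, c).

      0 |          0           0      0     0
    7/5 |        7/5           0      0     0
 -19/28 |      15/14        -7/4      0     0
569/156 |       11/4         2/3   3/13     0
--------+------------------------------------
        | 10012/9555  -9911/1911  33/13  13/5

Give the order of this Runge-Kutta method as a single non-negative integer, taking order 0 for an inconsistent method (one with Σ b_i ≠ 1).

2

b = (10012/9555, -9911/1911, 33/13, 13/5)
c = (0, 7/5, -19/28, 569/156)
Ac = (0, 0, -49/20, 4241/5460)
Σ b_i: 10012/9555·1 + (-9911/1911)·1 + 33/13·1 + 13/5·1 = 1 ✓
b·c: (-9911/1911)·7/5 + 33/13·(-19/28) + 13/5·569/156 = 1/2 ✓
b·c²: (-9911/1911)·49/25 + 33/13·361/784 + 13/5·323761/24336 = 29345599/1146600 ≠ 1/3 ⇒ order 2.
b·Ac: 33/13·(-49/20) + 13/5·4241/5460 = -28663/6825 ≠ 1/6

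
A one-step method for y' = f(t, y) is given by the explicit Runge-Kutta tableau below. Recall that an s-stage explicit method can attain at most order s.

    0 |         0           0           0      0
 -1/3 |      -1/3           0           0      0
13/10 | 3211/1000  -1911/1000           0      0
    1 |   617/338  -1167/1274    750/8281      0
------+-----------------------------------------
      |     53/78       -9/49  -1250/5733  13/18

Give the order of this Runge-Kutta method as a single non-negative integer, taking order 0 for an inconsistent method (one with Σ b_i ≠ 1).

4

b = (53/78, -9/49, -1250/5733, 13/18)
c = (0, -1/3, 13/10, 1)
Ac = (0, 0, 637/1000, 11/26)
Σ b_i: 53/78·1 + (-9/49)·1 + (-1250/5733)·1 + 13/18·1 = 1 ✓
b·c: (-9/49)·(-1/3) + (-1250/5733)·13/10 + 13/18·1 = 1/2 ✓
b·c²: (-9/49)·1/9 + (-1250/5733)·169/100 + 13/18·1 = 1/3 ✓
b·Ac: (-1250/5733)·637/1000 + 13/18·11/26 = 1/6 ✓
b·c³: (-9/49)·(-1/27) + (-1250/5733)·2197/1000 + 13/18·1 = 1/4 ✓
b·(c∘Ac): (-1250/5733)·8281/10000 + 13/18·11/26 = 1/8 ✓
b·Ac²: (-1250/5733)·(-637/3000) + 13/18·2/39 = 1/12 ✓
b·A²c: 13/18·3/52 = 1/24 ✓; 4 stages ⇒ order 4.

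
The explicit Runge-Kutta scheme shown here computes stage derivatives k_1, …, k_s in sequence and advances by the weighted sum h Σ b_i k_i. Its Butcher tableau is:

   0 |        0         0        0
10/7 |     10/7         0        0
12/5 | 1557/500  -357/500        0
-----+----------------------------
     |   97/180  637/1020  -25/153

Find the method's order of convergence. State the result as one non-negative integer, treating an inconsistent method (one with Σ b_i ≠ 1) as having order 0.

3

b = (97/180, 637/1020, -25/153)
c = (0, 10/7, 12/5)
Ac = (0, 0, -51/50)
Σ b_i: 97/180·1 + 637/1020·1 + (-25/153)·1 = 1 ✓
b·c: 637/1020·10/7 + (-25/153)·12/5 = 1/2 ✓
b·c²: 637/1020·100/49 + (-25/153)·144/25 = 1/3 ✓
b·Ac: (-25/153)·(-51/50) = 1/6 ✓; 3 stages ⇒ order 3.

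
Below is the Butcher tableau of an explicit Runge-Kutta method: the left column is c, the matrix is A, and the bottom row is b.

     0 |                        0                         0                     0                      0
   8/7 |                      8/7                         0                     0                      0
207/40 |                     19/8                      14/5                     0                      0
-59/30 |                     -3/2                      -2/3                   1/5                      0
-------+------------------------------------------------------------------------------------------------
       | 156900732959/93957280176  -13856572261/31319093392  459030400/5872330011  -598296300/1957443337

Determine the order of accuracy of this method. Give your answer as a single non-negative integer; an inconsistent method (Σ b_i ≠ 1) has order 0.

b = (156900732959/93957280176, -13856572261/31319093392, 459030400/5872330011, -598296300/1957443337)
c = (0, 8/7, 207/40, -59/30)
Ac = (0, 0, 16/5, 1147/4200)
Σ b_i: 156900732959/93957280176·1 + (-13856572261/31319093392)·1 + 459030400/5872330011·1 + (-598296300/1957443337)·1 = 1 ✓
b·c: (-13856572261/31319093392)·8/7 + 459030400/5872330011·207/40 + (-598296300/1957443337)·(-59/30) = 1/2 ✓
b·c²: (-13856572261/31319093392)·64/49 + 459030400/5872330011·42849/1600 + (-598296300/1957443337)·3481/900 = 1/3 ✓
b·Ac: 459030400/5872330011·16/5 + (-598296300/1957443337)·1147/4200 = 1/6 ✓
b·c³: (-13856572261/31319093392)·512/343 + 459030400/5872330011·8869743/64000 + (-598296300/1957443337)·(-205379/27000) = 30824527435127/2466378604620 ≠ 1/4 ⇒ order 3.
b·(c∘Ac): 459030400/5872330011·414/25 + (-598296300/1957443337)·(-67673/126000) = 171311109199/117446600220 ≠ 1/8
b·Ac²: 459030400/5872330011·128/35 + (-598296300/1957443337)·5274803/1176000 = -3568327338127/3288504806160 ≠ 1/12
b·A²c: (-598296300/1957443337)·16/25 = -382909632/1957443337 ≠ 1/24

3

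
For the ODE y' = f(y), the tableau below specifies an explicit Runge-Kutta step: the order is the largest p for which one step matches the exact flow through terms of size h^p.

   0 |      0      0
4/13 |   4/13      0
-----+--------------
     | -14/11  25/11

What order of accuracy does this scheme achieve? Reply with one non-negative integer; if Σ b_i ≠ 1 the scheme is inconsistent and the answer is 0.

1

b = (-14/11, 25/11)
c = (0, 4/13)
Σ b_i: (-14/11)·1 + 25/11·1 = 1 ✓
b·c: 25/11·4/13 = 100/143 ≠ 1/2 ⇒ order 1.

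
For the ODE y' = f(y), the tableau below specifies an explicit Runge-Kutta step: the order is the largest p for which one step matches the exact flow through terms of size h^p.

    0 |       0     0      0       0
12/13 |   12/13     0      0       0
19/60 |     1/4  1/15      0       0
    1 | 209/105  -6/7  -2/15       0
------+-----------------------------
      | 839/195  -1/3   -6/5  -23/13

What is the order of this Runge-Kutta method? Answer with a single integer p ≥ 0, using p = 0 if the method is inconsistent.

1

b = (839/195, -1/3, -6/5, -23/13)
c = (0, 12/13, 19/60, 1)
Ac = (0, 0, 4/65, -34129/40950)
Σ b_i: 839/195·1 + (-1/3)·1 + (-6/5)·1 + (-23/13)·1 = 1 ✓
b·c: (-1/3)·12/13 + (-6/5)·19/60 + (-23/13)·1 = -1597/650 ≠ 1/2 ⇒ order 1.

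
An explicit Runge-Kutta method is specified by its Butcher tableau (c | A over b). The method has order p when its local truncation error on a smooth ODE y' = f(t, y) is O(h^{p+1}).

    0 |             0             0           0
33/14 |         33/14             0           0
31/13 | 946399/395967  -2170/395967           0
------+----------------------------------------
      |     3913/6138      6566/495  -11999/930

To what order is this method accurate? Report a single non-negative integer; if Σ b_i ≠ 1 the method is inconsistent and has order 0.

b = (3913/6138, 6566/495, -11999/930)
c = (0, 33/14, 31/13)
Ac = (0, 0, -155/11999)
Σ b_i: 3913/6138·1 + 6566/495·1 + (-11999/930)·1 = 1 ✓
b·c: 6566/495·33/14 + (-11999/930)·31/13 = 1/2 ✓
b·c²: 6566/495·1089/196 + (-11999/930)·961/169 = 1/3 ✓
b·Ac: (-11999/930)·(-155/11999) = 1/6 ✓; 3 stages ⇒ order 3.

3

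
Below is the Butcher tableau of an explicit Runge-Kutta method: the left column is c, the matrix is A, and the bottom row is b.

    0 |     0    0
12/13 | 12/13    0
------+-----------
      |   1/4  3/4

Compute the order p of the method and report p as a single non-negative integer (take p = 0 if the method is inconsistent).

1

b = (1/4, 3/4)
c = (0, 12/13)
Σ b_i: 1/4·1 + 3/4·1 = 1 ✓
b·c: 3/4·12/13 = 9/13 ≠ 1/2 ⇒ order 1.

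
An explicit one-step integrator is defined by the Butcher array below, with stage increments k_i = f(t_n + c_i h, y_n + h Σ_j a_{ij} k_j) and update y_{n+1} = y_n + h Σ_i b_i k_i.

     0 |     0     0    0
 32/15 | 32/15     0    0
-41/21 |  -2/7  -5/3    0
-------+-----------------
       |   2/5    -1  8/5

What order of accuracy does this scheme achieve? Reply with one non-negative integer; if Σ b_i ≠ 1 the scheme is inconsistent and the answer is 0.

b = (2/5, -1, 8/5)
c = (0, 32/15, -41/21)
Ac = (0, 0, -32/9)
Σ b_i: 2/5·1 + (-1)·1 + 8/5·1 = 1 ✓
b·c: (-1)·32/15 + 8/5·(-41/21) = -184/35 ≠ 1/2 ⇒ order 1.

1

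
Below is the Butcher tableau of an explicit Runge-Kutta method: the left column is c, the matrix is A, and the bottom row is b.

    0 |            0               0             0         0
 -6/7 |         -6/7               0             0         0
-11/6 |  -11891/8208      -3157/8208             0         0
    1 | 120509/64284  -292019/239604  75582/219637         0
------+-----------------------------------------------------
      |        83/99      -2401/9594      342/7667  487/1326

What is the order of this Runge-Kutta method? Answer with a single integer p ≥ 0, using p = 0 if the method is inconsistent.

4

b = (83/99, -2401/9594, 342/7667, 487/1326)
c = (0, -6/7, -11/6, 1)
Ac = (0, 0, 451/1368, 403/974)
Σ b_i: 83/99·1 + (-2401/9594)·1 + 342/7667·1 + 487/1326·1 = 1 ✓
b·c: (-2401/9594)·(-6/7) + 342/7667·(-11/6) + 487/1326·1 = 1/2 ✓
b·c²: (-2401/9594)·36/49 + 342/7667·121/36 + 487/1326·1 = 1/3 ✓
b·Ac: 342/7667·451/1368 + 487/1326·403/974 = 1/6 ✓
b·c³: (-2401/9594)·(-216/343) + 342/7667·(-1331/216) + 487/1326·1 = 1/4 ✓
b·(c∘Ac): 342/7667·(-4961/8208) + 487/1326·403/974 = 1/8 ✓
b·Ac²: 342/7667·(-451/1596) + 487/1326·1781/6818 = 1/12 ✓
b·A²c: 487/1326·221/1948 = 1/24 ✓; 4 stages ⇒ order 4.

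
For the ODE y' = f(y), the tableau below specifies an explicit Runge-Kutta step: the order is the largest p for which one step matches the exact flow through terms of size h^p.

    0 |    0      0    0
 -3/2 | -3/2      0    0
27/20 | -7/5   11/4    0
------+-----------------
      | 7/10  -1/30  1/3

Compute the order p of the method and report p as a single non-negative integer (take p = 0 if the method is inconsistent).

b = (7/10, -1/30, 1/3)
c = (0, -3/2, 27/20)
Ac = (0, 0, -33/8)
Σ b_i: 7/10·1 + (-1/30)·1 + 1/3·1 = 1 ✓
b·c: (-1/30)·(-3/2) + 1/3·27/20 = 1/2 ✓
b·c²: (-1/30)·9/4 + 1/3·729/400 = 213/400 ≠ 1/3 ⇒ order 2.
b·Ac: 1/3·(-33/8) = -11/8 ≠ 1/6

2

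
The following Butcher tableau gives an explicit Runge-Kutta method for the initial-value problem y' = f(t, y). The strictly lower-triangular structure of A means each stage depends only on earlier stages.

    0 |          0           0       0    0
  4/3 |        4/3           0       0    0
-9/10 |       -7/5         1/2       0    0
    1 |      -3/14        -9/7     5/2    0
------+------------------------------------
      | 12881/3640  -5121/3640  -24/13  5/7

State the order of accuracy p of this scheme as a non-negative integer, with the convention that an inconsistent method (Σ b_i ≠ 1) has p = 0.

b = (12881/3640, -5121/3640, -24/13, 5/7)
c = (0, 4/3, -9/10, 1)
Ac = (0, 0, 2/3, -111/28)
Σ b_i: 12881/3640·1 + (-5121/3640)·1 + (-24/13)·1 + 5/7·1 = 1 ✓
b·c: (-5121/3640)·4/3 + (-24/13)·(-9/10) + 5/7·1 = 1/2 ✓
b·c²: (-5121/3640)·16/9 + (-24/13)·81/100 + 5/7·1 = -7467/2275 ≠ 1/3 ⇒ order 2.
b·Ac: (-24/13)·2/3 + 5/7·(-111/28) = -10351/2548 ≠ 1/6

2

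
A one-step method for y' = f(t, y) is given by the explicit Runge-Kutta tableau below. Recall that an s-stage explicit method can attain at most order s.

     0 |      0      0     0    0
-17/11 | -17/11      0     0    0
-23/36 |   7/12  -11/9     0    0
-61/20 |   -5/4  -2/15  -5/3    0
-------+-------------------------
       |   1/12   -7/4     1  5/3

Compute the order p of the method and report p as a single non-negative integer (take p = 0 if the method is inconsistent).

1

b = (1/12, -7/4, 1, 5/3)
c = (0, -17/11, -23/36, -61/20)
Ac = (0, 0, 17/9, 7549/5940)
Σ b_i: 1/12·1 + (-7/4)·1 + 1·1 + 5/3·1 = 1 ✓
b·c: (-7/4)·(-17/11) + 1·(-23/36) + 5/3·(-61/20) = -1195/396 ≠ 1/2 ⇒ order 1.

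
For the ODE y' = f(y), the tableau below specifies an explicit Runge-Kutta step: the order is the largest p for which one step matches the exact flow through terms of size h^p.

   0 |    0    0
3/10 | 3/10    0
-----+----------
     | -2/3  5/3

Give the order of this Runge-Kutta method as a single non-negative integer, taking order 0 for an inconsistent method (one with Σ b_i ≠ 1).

2

b = (-2/3, 5/3)
c = (0, 3/10)
Σ b_i: (-2/3)·1 + 5/3·1 = 1 ✓
b·c: 5/3·3/10 = 1/2 ✓; 2 stages ⇒ order 2.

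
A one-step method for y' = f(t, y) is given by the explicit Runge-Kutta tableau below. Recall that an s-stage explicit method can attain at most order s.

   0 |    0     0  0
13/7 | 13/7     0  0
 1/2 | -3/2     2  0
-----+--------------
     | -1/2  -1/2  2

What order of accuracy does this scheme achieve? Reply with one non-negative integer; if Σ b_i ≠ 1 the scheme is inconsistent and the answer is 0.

b = (-1/2, -1/2, 2)
c = (0, 13/7, 1/2)
Ac = (0, 0, 26/7)
Σ b_i: (-1/2)·1 + (-1/2)·1 + 2·1 = 1 ✓
b·c: (-1/2)·13/7 + 2·1/2 = 1/14 ≠ 1/2 ⇒ order 1.

1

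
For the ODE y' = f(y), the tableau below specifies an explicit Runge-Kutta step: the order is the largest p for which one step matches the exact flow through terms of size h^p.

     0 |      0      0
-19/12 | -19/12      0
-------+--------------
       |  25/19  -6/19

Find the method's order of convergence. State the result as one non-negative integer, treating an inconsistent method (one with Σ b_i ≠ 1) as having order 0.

b = (25/19, -6/19)
c = (0, -19/12)
Σ b_i: 25/19·1 + (-6/19)·1 = 1 ✓
b·c: (-6/19)·(-19/12) = 1/2 ✓; 2 stages ⇒ order 2.

2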